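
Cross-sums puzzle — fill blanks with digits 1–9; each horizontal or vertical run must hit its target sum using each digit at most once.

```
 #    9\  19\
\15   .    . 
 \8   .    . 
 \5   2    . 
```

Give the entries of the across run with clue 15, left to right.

6 9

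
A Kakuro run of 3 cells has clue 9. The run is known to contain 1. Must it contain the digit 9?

Counterexample: {1,2,6} sums to 9 under that restriction without using 9.

No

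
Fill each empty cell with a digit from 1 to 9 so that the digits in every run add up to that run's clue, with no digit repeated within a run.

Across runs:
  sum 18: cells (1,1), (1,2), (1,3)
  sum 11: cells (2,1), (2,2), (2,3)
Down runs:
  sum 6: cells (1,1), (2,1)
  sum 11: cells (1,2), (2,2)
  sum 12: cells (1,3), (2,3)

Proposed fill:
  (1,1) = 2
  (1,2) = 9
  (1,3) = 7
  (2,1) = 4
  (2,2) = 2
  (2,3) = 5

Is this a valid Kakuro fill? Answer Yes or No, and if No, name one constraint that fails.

Yes

Across: 2+9+7=18; 4+2+5=11. Down: 2+4=6; 9+2=11; 7+5=12. No digit repeats within any run.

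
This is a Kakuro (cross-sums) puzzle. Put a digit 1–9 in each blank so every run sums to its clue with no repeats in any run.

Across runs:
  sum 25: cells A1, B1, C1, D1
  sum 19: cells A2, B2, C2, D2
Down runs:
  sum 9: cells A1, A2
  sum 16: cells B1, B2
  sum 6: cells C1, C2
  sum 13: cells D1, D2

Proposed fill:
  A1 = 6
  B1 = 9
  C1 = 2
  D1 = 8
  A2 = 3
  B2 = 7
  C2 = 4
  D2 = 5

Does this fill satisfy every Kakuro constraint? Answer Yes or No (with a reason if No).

Across: 6+9+2+8=25; 3+7+4+5=19. Down: 6+3=9; 9+7=16; 2+4=6; 8+5=13. No digit repeats within any run.

Yes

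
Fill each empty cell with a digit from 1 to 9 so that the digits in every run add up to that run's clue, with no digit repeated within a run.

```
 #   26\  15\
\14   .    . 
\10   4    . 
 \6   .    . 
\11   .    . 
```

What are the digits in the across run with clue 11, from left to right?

8, 3

R2C2 = 10 − 4 = 6 completes the 10 across.
Given what's placed, R3C1 must be 5 to fit the 6 across and 26 down.
R3C2 = 6 − 5 = 1 completes the 6 across.
Given what's placed, R1C2 must be 5 to fit the 14 across and 15 down.
R4C2 = 15 − 12 = 3 completes the 15 down.
R1C1 = 14 − 5 = 9 completes the 14 across.
R4C1 = 11 − 3 = 8 completes the 11 across.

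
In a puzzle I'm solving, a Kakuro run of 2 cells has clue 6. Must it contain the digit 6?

No

Counterexample: {1,5} sums to 6 without using 6.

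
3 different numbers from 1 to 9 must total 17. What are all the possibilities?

3 distinct digits from 1–9 sum between 6 and 24.

{1,7,9}; {2,6,9}; {2,7,8}; {3,5,9}; {3,6,8}; {4,5,8}; {4,6,7}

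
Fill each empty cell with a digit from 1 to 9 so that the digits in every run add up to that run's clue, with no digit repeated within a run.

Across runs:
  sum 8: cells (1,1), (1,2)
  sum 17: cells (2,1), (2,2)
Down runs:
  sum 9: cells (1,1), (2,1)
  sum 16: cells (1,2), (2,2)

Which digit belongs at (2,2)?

17 in 2 cells must be {8,9}; 16 in 2 cells must be {7,9}.
The 8 across and the 16 down share only 7, so (1,2) = 7.
The 17 across and the 9 down share only 8, so (2,1) = 8.
(2,2) = 17 − 8 = 9 completes the 17 across.
(1,1) = 8 − 7 = 1 completes the 8 across.

9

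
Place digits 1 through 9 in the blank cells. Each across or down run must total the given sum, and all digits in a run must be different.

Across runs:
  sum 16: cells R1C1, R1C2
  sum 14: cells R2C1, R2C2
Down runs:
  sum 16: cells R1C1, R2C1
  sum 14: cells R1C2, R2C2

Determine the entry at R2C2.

5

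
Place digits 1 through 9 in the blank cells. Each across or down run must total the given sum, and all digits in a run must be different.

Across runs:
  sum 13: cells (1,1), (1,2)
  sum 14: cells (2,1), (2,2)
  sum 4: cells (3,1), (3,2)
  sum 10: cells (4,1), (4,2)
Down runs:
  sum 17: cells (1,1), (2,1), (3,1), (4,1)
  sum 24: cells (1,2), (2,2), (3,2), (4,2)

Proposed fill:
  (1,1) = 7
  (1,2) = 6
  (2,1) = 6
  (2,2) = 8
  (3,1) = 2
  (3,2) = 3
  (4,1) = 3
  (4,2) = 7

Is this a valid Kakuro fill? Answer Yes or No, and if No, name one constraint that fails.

No — the down run (1,1)–(4,1) sums to 18, not 17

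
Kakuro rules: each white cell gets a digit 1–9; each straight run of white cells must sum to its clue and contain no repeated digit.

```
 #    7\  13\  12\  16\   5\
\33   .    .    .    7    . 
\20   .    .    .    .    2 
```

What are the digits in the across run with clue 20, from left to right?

1, 5, 3, 9, 2

16 in 2 cells must be {7,9}.
R1C5 = 5 − 2 = 3 completes the 5 down.
R2C4 = 16 − 7 = 9 completes the 16 down.
Given what's placed, R1C1 must be 6 to fit the 33 across and 7 down.
R2C1 = 7 − 6 = 1 completes the 7 down.
Given what's placed, R2C2 must be 5 to fit the 20 across and 13 down.
R2C3 = 20 − 17 = 3 completes the 20 across.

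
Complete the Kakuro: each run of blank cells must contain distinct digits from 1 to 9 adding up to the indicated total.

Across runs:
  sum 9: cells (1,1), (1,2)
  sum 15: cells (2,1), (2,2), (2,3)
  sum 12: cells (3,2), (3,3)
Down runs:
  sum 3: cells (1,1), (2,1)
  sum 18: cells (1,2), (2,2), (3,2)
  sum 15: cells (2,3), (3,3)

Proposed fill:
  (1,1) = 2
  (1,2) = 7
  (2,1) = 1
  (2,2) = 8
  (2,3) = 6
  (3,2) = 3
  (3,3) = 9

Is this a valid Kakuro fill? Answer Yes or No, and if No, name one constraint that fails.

Yes

Across: 2+7=9; 1+8+6=15; 3+9=12. Down: 2+1=3; 7+8+3=18; 6+9=15. No digit repeats within any run.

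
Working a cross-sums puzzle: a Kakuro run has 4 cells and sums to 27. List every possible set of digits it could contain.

4 distinct digits from 1–9 sum between 10 and 30.

{3,7,8,9}; {4,6,8,9}; {5,6,7,9}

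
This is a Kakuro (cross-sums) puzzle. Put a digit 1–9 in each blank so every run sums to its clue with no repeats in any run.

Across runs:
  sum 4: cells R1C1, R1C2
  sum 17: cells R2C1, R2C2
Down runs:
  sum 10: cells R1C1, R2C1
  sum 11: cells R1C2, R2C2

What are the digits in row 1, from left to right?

4 in 2 cells must be {1,3}; 17 in 2 cells must be {8,9}.
The 4 across and the 11 down share only 3, so R1C2 = 3.
R2C2 = 11 − 3 = 8 completes the 11 down.
R1C1 = 4 − 3 = 1 completes the 4 across.
R2C1 = 17 − 8 = 9 completes the 17 across.

1, 3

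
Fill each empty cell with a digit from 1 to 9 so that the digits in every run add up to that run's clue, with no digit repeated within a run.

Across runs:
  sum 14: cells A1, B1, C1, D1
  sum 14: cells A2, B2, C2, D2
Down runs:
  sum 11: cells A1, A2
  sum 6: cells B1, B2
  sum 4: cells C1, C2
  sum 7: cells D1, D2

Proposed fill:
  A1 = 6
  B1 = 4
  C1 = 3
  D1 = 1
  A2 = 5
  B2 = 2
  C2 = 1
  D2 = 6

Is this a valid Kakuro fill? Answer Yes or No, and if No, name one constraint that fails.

Yes

Across: 6+4+3+1=14; 5+2+1+6=14. Down: 6+5=11; 4+2=6; 3+1=4; 1+6=7. No digit repeats within any run.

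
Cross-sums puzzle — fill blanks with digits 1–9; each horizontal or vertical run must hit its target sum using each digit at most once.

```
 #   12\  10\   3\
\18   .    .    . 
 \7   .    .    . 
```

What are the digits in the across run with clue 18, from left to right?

8, 9, 1

7 in 3 cells must be {1,2,4}; 3 in 2 cells must be {1,2}.
The 7 across and the 12 down share only 4, so R2C1 = 4.
R1C1 = 12 − 4 = 8 completes the 12 down.
Given what's placed, R1C3 must be 1 to fit the 18 across and 3 down.
R2C3 = 3 − 1 = 2 completes the 3 down.
R1C2 = 18 − 9 = 9 completes the 18 across.
R2C2 = 7 − 6 = 1 completes the 7 across.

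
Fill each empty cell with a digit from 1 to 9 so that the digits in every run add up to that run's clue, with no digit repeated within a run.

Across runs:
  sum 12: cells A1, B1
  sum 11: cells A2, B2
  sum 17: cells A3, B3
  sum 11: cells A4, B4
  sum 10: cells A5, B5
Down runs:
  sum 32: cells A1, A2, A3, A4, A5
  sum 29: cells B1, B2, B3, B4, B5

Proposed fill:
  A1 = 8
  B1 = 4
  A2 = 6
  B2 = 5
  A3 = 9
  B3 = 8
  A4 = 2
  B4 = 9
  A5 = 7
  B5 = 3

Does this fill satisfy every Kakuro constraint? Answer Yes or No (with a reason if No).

Yes

Across: 8+4=12; 6+5=11; 9+8=17; 2+9=11; 7+3=10. Down: 8+6+9+2+7=32; 4+5+8+9+3=29. No digit repeats within any run.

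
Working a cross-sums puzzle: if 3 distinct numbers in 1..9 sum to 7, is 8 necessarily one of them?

No

The only way to make 7 from 3 distinct digits is {1,2,4}, which does not contain 8.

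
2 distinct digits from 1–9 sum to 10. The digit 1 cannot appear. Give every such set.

{2,8}; {3,7}; {4,6}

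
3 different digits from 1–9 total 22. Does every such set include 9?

Every partition of 22 into 3 distinct digits includes 9: {5,8,9}, {6,7,9}.

Yes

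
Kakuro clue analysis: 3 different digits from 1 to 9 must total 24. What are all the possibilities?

{7,8,9}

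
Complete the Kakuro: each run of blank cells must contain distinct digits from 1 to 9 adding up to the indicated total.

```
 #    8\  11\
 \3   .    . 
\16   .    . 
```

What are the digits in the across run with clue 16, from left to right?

3 in 2 cells must be {1,2}; 16 in 2 cells must be {7,9}.
The 3 across and the 11 down share only 2, so R1C2 = 2.
The 16 across and the 8 down share only 7, so R2C1 = 7.
R2C2 = 16 − 7 = 9 completes the 16 across.
R1C1 = 3 − 2 = 1 completes the 3 across.

7 9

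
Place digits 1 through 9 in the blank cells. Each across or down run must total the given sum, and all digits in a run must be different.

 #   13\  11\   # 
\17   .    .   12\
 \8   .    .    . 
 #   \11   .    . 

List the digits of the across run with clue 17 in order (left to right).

9, 8

17 in 2 cells must be {8,9}.
The 17 across and the 11 down share only 8, so R1C2 = 8.
R3C2 = 2: the only remaining digit allowed by both the 11 across and the 11 down.
R3C3 = 11 − 2 = 9 completes the 11 across.
R1C1 = 17 − 8 = 9 completes the 17 across.
R2C1 = 13 − 9 = 4 completes the 13 down.
R2C2 = 11 − 10 = 1 completes the 11 down.
R2C3 = 8 − 5 = 3 completes the 8 across.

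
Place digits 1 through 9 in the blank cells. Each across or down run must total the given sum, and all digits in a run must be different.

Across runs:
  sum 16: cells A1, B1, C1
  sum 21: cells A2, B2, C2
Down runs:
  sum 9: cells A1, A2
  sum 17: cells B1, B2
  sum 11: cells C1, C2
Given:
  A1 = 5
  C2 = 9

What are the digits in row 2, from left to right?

17 in 2 cells must be {8,9}.
C1 = 11 − 9 = 2 completes the 11 down.
A2 = 9 − 5 = 4 completes the 9 down.
B2 = 21 − 13 = 8 completes the 21 across.
B1 = 16 − 7 = 9 completes the 16 across.

4 8 9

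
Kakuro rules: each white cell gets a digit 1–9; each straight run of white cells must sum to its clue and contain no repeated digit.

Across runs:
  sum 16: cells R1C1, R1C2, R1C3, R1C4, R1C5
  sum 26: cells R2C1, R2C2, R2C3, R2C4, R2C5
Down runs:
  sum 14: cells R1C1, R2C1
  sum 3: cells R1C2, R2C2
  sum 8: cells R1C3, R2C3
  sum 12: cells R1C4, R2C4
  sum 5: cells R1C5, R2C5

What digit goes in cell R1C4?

3

16 in 5 cells must be {1,2,3,4,6}; 3 in 2 cells must be {1,2}.
Only 6 fits R1C1 under both its across sum 16 and down sum 14.
R2C1 = 14 − 6 = 8 completes the 14 down.
Nothing is forced directly, so branch on R1C4, whose candidates are 3 or 4. If R1C4 = 4: then R2C4 would have to be in {1,2,3,4,5,6,7,9} for the 26 across but in {8} for the 12 down — contradiction. So R1C4 = 3.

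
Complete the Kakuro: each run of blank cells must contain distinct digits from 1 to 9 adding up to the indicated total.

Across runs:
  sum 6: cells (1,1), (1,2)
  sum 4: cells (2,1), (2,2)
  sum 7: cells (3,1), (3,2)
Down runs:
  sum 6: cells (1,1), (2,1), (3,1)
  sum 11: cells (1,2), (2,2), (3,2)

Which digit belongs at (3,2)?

4 in 2 cells must be {1,3}; 6 in 3 cells must be {1,2,3}.
Nothing is forced directly, so branch on (1,1), whose candidates are 1 or 2. If (1,1) = 1: that forces (1,2) = 5, (2,1) = 3, after which (2,2) would have to be in {1} for the 4 across but in {2,4} for the 11 down — contradiction. So (1,1) = 2.
(1,2) = 6 − 2 = 4 completes the 6 across.
Given what's placed, (2,2) must be 1 to fit the 4 across and 11 down.
(3,2) = 11 − 5 = 6 completes the 11 down.
(2,1) = 4 − 1 = 3 completes the 4 across.
(3,1) = 7 − 6 = 1 completes the 7 across.

6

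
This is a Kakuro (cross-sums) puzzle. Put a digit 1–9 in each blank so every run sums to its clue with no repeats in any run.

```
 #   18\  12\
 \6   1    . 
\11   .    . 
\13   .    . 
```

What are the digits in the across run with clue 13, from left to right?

R1C2 = 6 − 1 = 5 completes the 6 across.
Nothing is forced directly, so branch on R2C1, whose candidates are 8 or 9. If R2C1 = 9: then R2C2 would have to be in {2} for the 11 across but in {1,3,4,6} for the 12 down — contradiction. So R2C1 = 8.
R2C2 = 11 − 8 = 3 completes the 11 across.
R3C1 = 18 − 9 = 9 completes the 18 down.
R3C2 = 13 − 9 = 4 completes the 13 across.

9 4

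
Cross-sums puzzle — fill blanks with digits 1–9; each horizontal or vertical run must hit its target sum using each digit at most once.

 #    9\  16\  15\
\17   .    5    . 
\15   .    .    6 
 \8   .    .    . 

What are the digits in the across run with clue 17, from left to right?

No cell is forced outright now. R1C1 can only be 3 or 4 (the digits allowed by both its 17 across and its 9 down). If R1C1 = 3: then R1C3 would have to be in {9} for the 17 across but in {1,2,4,5,7,8} for the 15 down — contradiction. So R1C1 = 4.
R1C3 = 17 − 9 = 8 completes the 17 across.
R2C1 = 2: the only remaining digit allowed by both the 15 across and the 9 down.
R2C2 = 15 − 8 = 7 completes the 15 across.
R3C1 = 9 − 6 = 3 completes the 9 down.
R3C2 = 16 − 12 = 4 completes the 16 down.
R3C3 = 8 − 7 = 1 completes the 8 across.

4, 5, 8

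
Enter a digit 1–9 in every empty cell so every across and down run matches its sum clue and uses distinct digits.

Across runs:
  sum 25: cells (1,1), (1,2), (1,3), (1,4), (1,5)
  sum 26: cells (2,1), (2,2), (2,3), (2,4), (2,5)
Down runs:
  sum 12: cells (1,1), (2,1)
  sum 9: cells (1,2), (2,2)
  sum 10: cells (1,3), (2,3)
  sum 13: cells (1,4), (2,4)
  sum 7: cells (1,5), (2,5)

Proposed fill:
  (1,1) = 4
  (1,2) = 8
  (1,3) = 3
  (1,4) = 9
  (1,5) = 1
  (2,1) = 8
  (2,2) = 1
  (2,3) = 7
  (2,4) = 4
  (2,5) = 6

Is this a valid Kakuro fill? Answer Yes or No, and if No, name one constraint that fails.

Yes

Across: 4+8+3+9+1=25; 8+1+7+4+6=26. Down: 4+8=12; 8+1=9; 3+7=10; 9+4=13; 1+6=7. No digit repeats within any run.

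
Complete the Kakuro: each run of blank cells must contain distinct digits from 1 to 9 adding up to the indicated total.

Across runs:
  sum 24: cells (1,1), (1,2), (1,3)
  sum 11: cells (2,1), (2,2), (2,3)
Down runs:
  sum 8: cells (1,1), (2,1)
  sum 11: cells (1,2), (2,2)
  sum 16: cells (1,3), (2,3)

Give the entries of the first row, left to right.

7 8 9

24 in 3 cells must be {7,8,9}; 16 in 2 cells must be {7,9}.
The 24 across and the 8 down share only 7, so (1,1) = 7.
Given what's placed, (1,3) must be 9 to fit the 24 across and 16 down.
(2,1) = 8 − 7 = 1 completes the 8 down.
(2,3) = 16 − 9 = 7 completes the 16 down.
(1,2) = 24 − 16 = 8 completes the 24 across.
(2,2) = 11 − 8 = 3 completes the 11 across.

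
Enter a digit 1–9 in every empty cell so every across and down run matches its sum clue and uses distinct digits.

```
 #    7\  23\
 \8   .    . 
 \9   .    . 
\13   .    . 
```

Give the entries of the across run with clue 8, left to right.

7 in 3 cells must be {1,2,4}; 23 in 3 cells must be {6,8,9}.
The 8 across and the 23 down share only 6, so R1C2 = 6.
Given what's placed, R2C2 must be 8 to fit the 9 across and 23 down.
R3C1 = 4: only digit in both the 13-across and 7-down candidate sets.
R3C2 = 13 − 4 = 9 completes the 13 across.
R1C1 = 8 − 6 = 2 completes the 8 across.
R2C1 = 9 − 8 = 1 completes the 9 across.

2 6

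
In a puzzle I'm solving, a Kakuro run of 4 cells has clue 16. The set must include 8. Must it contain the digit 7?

No

Counterexample: {1,2,5,8} sums to 16 under that restriction without using 7.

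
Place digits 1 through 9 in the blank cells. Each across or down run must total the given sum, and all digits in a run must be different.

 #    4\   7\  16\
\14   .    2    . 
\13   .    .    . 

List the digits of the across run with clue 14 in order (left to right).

4 in 2 cells must be {1,3}; 16 in 2 cells must be {7,9}.
Given what's placed, R1C1 must be 3 to fit the 14 across and 4 down.
R1C3 = 14 − 5 = 9 completes the 14 across.
R2C1 = 4 − 3 = 1 completes the 4 down.
R2C2 = 7 − 2 = 5 completes the 7 down.
R2C3 = 13 − 6 = 7 completes the 13 across.

3 2 9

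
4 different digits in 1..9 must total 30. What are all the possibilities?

{6,7,8,9}

4 distinct digits from 1–9 sum between 10 and 30.
Only one set works: {6,7,8,9}.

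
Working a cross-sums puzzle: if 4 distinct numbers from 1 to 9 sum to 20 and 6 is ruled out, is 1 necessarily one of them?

No

Counterexample: {2,3,7,8} sums to 20 under that restriction without using 1.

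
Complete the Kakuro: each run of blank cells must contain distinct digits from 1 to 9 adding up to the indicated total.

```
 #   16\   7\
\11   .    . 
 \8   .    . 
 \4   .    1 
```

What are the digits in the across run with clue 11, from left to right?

4 in 2 cells must be {1,3}; 7 in 3 cells must be {1,2,4}.
R2C2 = 2: the only remaining digit allowed by both the 8 across and the 7 down.
R3C1 = 4 − 1 = 3 completes the 4 across.
R1C2 = 7 − 3 = 4 completes the 7 down.
R2C1 = 8 − 2 = 6 completes the 8 across.
R1C1 = 11 − 4 = 7 completes the 11 across.

7 4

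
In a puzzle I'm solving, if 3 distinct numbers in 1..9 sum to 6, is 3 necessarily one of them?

Yes

The only way to make 6 from 3 distinct digits is {1,2,3}, which contains 3.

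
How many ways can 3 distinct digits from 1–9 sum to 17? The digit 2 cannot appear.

3 distinct digits from 1–9 sum between 6 and 24.
Dropping sets that contain 2.
Enumerating: {1,7,9}, {3,5,9}, {3,6,8}, {4,5,8}, {4,6,7}.

5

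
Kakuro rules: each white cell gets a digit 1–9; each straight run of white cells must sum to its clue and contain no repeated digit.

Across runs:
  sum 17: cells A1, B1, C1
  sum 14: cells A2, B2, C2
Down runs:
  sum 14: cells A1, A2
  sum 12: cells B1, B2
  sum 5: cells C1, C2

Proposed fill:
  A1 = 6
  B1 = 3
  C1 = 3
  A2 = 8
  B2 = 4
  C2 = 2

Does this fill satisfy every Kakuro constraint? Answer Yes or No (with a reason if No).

No — the across run A1–C1 sums to 12, not 17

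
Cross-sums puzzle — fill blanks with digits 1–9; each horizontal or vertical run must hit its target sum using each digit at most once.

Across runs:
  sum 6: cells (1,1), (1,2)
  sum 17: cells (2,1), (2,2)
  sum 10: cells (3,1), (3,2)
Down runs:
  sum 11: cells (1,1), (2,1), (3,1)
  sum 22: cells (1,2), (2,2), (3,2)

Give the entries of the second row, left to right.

17 in 2 cells must be {8,9}.
The 6 across and the 22 down share only 5, so (1,2) = 5.
The 17 across and the 11 down share only 8, so (2,1) = 8.
(2,2) = 17 − 8 = 9 completes the 17 across.
(3,2) = 22 − 14 = 8 completes the 22 down.
(1,1) = 6 − 5 = 1 completes the 6 across.
(3,1) = 10 − 8 = 2 completes the 10 across.

8, 9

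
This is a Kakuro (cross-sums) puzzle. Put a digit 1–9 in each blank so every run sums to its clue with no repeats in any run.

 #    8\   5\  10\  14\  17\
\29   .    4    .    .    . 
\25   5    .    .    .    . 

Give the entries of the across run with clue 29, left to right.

17 in 2 cells must be {8,9}.
R1C1 = 8 − 5 = 3 completes the 8 down.
R2C2 = 5 − 4 = 1 completes the 5 down.
Nothing is forced directly, so branch on R1C5, whose candidates are 8 or 9. If R1C5 = 8: that forces R1C3 = 9, R1C4 = 5, after which R2C3 would have to be in {2,3,4,6,7,8,9} for the 25 across but in {1} for the 10 down — contradiction. So R1C5 = 9.
R2C5 = 17 − 9 = 8 completes the 17 down.
R2C4 = 9: the only remaining digit allowed by both the 25 across and the 14 down.
R1C4 = 14 − 9 = 5 completes the 14 down.
R2C3 = 25 − 23 = 2 completes the 25 across.
R1C3 = 29 − 21 = 8 completes the 29 across.

3, 4, 8, 5, 9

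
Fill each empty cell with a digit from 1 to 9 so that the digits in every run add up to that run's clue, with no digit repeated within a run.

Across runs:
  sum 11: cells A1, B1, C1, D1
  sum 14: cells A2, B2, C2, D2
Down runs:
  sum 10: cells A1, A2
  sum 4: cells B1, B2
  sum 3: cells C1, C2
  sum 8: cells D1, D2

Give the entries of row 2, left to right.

8 1 2 3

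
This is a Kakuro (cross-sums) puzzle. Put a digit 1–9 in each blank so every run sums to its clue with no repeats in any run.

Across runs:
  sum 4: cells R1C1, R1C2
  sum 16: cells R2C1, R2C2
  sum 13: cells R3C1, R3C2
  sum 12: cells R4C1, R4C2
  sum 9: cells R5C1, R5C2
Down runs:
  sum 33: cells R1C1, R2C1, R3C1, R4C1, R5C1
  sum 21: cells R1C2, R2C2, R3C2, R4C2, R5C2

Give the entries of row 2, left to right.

9 7

4 in 2 cells must be {1,3}; 16 in 2 cells must be {7,9}.
Only 3 fits R1C1 under both its across sum 4 and down sum 33.
R1C2 = 4 − 3 = 1 completes the 4 across.
Nothing is forced directly, so branch on R5C1, whose candidates are 6 or 7 or 8. If R5C1 = 7: that forces R2C1 = 9, R2C2 = 7, R4C1 = 8, R4C2 = 4, after which R5C2 would have to be in {2} for the 9 across but in {3,6} for the 21 down — contradiction. If R5C1 = 8: then R5C2 would have to be in {1} for the 9 across but in {2,3,4,5,6,7,8,9} for the 21 down — contradiction. So R5C1 = 6.
R5C2 = 9 − 6 = 3 completes the 9 across.
No cell is forced outright now. R2C1 can only be 7 or 9 (the digits allowed by both its 16 across and its 33 down). If R2C1 = 7: that forces R2C2 = 9, R3C2 = 6, after which R4C2 would have to be in {3,4,5,7,8,9} for the 12 across but in {2} for the 21 down — contradiction. So R2C1 = 9.
R2C2 = 16 − 9 = 7 completes the 16 across.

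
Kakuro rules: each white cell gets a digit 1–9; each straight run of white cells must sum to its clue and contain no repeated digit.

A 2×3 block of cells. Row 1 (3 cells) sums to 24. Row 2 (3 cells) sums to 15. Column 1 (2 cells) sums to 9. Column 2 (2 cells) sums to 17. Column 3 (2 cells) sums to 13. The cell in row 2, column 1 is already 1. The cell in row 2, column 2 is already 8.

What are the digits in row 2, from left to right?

24 in 3 cells must be {7,8,9}; 17 in 2 cells must be {8,9}.
(1,1) = 9 − 1 = 8 completes the 9 down.
(1,2) = 17 − 8 = 9 completes the 17 down.
(1,3) = 24 − 17 = 7 completes the 24 across.
(2,3) = 15 − 9 = 6 completes the 15 across.

1 8 6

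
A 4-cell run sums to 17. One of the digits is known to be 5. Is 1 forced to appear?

Counterexample: {2,3,5,7} sums to 17 under that restriction without using 1.

No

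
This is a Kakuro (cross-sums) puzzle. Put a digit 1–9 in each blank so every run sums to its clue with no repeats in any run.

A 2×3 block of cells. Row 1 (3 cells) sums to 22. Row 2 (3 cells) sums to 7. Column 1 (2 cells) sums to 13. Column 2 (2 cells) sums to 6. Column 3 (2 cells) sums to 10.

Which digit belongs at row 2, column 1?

4

7 in 3 cells must be {1,2,4}.
The 22 across and the 6 down share only 5, so (1,2) = 5.
The 7 across and the 13 down share only 4, so (2,1) = 4.
(2,2) = 6 − 5 = 1 completes the 6 down.
(2,3) = 7 − 5 = 2 completes the 7 across.
(1,1) = 13 − 4 = 9 completes the 13 down.
(1,3) = 22 − 14 = 8 completes the 22 across.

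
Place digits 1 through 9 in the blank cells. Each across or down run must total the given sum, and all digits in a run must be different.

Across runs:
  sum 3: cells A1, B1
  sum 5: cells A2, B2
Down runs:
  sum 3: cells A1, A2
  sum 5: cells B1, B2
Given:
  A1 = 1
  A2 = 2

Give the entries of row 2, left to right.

2 3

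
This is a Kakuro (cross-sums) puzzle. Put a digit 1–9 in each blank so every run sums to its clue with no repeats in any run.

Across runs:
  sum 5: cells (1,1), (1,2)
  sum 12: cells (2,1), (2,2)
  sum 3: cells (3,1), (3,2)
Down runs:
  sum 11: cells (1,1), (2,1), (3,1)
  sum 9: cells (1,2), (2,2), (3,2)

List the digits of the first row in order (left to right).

2 3

3 in 2 cells must be {1,2}.
Nothing is forced directly, so branch on (2,2), whose candidates are 3 or 4 or 5. If (2,2) = 3: then (2,1) would have to be in {9} for the 12 across but in {1,2,3,4,5,6,7,8} for the 11 down — contradiction. If (2,2) = 5: that forces (2,1) = 7, (3,1) = 1, after which (3,2) would have to be in {2} for the 3 across but in {1,3} for the 9 down — contradiction. So (2,2) = 4.
(2,1) = 12 − 4 = 8 completes the 12 across.
Given what's placed, (3,2) must be 2 to fit the 3 across and 9 down.
(1,2) = 9 − 6 = 3 completes the 9 down.
(3,1) = 3 − 2 = 1 completes the 3 across.
(1,1) = 5 − 3 = 2 completes the 5 across.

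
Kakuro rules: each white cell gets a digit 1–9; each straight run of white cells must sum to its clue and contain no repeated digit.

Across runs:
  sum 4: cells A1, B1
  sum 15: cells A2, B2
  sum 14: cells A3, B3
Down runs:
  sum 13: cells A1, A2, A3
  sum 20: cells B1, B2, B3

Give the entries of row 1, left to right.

4 in 2 cells must be {1,3}.
The 4 across and the 20 down share only 3, so B1 = 3.
A1 = 4 − 3 = 1 completes the 4 across.
Nothing is forced directly, so branch on B2, whose candidates are 8 or 9. If B2 = 9: then A2 would have to be in {6} for the 15 across but in {3,4,5,7,8,9} for the 13 down — contradiction. So B2 = 8.
A2 = 15 − 8 = 7 completes the 15 across.
A3 = 13 − 8 = 5 completes the 13 down.
B3 = 14 − 5 = 9 completes the 14 across.

1 3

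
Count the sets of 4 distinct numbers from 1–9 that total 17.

9

4 distinct digits from 1–9 sum between 10 and 30.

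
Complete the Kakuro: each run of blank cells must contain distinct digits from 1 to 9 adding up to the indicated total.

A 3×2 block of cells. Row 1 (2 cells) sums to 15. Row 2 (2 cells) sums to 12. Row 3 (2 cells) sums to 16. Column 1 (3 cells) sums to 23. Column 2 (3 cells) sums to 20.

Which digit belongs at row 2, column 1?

8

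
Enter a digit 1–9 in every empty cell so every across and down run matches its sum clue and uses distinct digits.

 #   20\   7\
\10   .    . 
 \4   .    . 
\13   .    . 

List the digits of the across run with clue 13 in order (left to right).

4 in 2 cells must be {1,3}; 7 in 3 cells must be {1,2,4}.
The 4 across and the 20 down share only 3, so R2C1 = 3.
R2C2 = 4 − 3 = 1 completes the 4 across.
Given what's placed, R3C2 must be 4 to fit the 13 across and 7 down.
R1C2 = 7 − 5 = 2 completes the 7 down.
R3C1 = 13 − 4 = 9 completes the 13 across.
R1C1 = 10 − 2 = 8 completes the 10 across.

9, 4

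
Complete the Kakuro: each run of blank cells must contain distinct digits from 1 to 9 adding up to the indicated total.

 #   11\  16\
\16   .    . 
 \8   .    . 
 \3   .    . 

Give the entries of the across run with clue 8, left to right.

3 5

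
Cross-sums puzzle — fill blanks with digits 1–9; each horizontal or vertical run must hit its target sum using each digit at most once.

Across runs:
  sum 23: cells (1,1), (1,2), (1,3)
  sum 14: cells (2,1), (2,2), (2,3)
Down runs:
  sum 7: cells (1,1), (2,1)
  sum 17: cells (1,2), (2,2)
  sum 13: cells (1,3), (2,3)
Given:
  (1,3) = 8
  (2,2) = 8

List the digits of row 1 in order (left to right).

6 9 8

23 in 3 cells must be {6,8,9}; 17 in 2 cells must be {8,9}.
(1,1) = 6: the only remaining digit allowed by both the 23 across and the 7 down.
(1,2) = 23 − 14 = 9 completes the 23 across.
(2,1) = 7 − 6 = 1 completes the 7 down.
(2,3) = 14 − 9 = 5 completes the 14 across.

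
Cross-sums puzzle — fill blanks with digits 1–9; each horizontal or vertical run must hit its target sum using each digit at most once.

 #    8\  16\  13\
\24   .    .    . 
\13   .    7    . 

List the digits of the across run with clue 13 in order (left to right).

1 7 5

24 in 3 cells must be {7,8,9}; 16 in 2 cells must be {7,9}.
Intersecting the 24 across with the 8 down forces R1C1 = 7.
R1C2 = 16 − 7 = 9 completes the 16 down.
R1C3 = 24 − 16 = 8 completes the 24 across.
R2C1 = 8 − 7 = 1 completes the 8 down.
R2C3 = 13 − 8 = 5 completes the 13 across.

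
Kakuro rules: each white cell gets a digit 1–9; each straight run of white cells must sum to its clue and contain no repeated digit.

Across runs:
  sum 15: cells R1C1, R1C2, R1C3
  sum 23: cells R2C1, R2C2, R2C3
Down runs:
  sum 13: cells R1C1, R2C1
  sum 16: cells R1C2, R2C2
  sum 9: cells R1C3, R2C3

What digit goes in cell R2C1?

8

23 in 3 cells must be {6,8,9}; 16 in 2 cells must be {7,9}.
The 23 across and the 16 down share only 9, so R2C2 = 9.
R1C2 = 16 − 9 = 7 completes the 16 down.
Nothing is forced directly, so branch on R2C1, whose candidates are 6 or 8. If R2C1 = 6: then R1C1 would have to be in {2,3,5,6} for the 15 across but in {7} for the 13 down — contradiction. So R2C1 = 8.
R1C1 = 13 − 8 = 5 completes the 13 down.
R1C3 = 15 − 12 = 3 completes the 15 across.
R2C3 = 23 − 17 = 6 completes the 23 across.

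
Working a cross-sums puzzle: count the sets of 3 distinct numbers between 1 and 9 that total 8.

2

3 distinct digits from 1–9 sum between 6 and 24.
Enumerating: {1,2,5}, {1,3,4}.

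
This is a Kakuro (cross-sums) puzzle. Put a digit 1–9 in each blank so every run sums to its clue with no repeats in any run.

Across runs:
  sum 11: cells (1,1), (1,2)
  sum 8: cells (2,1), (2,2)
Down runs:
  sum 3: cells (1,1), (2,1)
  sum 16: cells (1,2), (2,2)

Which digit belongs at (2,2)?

7

3 in 2 cells must be {1,2}; 16 in 2 cells must be {7,9}.
The 11 across and the 3 down share only 2, so (1,1) = 2.
(1,2) = 11 − 2 = 9 completes the 11 across.
(2,1) = 3 − 2 = 1 completes the 3 down.
(2,2) = 8 − 1 = 7 completes the 8 across.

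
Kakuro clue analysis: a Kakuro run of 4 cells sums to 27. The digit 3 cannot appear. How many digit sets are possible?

4 distinct digits from 1–9 sum between 10 and 30.
Dropping sets that contain 3.
Enumerating: {4,6,8,9}, {5,6,7,9}.

2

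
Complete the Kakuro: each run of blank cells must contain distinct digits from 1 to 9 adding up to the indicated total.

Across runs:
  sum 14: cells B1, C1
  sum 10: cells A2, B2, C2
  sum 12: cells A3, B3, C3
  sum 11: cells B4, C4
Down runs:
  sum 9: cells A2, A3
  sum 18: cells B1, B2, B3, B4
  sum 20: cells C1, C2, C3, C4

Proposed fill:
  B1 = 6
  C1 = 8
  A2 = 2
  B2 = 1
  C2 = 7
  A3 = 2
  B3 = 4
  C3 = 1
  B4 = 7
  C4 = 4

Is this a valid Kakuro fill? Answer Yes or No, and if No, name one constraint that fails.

No — the down run A2–A3 sums to 4, not 9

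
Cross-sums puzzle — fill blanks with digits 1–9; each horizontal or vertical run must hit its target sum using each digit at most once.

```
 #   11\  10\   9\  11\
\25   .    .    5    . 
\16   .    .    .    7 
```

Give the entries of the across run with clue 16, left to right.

2 3 4 7

R1C4 = 11 − 7 = 4 completes the 11 down.
R2C3 = 9 − 5 = 4 completes the 9 down.
Nothing is forced directly, so branch on R2C1, whose candidates are 2 or 3. If R2C1 = 3: then R1C1 would have to be in {7,9} for the 25 across but in {8} for the 11 down — contradiction. So R2C1 = 2.
R1C1 = 11 − 2 = 9 completes the 11 down.
R1C2 = 25 − 18 = 7 completes the 25 across.
R2C2 = 16 − 13 = 3 completes the 16 across.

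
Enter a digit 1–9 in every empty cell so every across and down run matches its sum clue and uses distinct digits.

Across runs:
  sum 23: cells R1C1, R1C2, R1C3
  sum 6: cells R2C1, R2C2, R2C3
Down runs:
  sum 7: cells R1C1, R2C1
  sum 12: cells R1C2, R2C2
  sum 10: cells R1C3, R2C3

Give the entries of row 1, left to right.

6 9 8

23 in 3 cells must be {6,8,9}; 6 in 3 cells must be {1,2,3}.
The 23 across and the 7 down share only 6, so R1C1 = 6.
R2C1 = 7 − 6 = 1 completes the 7 down.
Given what's placed, R2C2 must be 3 to fit the 6 across and 12 down.
R2C3 = 6 − 4 = 2 completes the 6 across.
R1C2 = 12 − 3 = 9 completes the 12 down.
R1C3 = 23 − 15 = 8 completes the 23 across.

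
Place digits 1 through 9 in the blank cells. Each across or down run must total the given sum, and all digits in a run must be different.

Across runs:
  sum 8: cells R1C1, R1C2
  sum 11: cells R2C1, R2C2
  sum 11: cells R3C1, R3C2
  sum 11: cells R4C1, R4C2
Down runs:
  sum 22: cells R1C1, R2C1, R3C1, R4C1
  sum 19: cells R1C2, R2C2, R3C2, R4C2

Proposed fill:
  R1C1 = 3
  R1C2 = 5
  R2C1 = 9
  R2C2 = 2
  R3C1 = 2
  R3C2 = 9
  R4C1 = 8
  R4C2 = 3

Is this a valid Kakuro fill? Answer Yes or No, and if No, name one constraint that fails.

Across: 3+5=8; 9+2=11; 2+9=11; 8+3=11. Down: 3+9+2+8=22; 5+2+9+3=19. No digit repeats within any run.

Yes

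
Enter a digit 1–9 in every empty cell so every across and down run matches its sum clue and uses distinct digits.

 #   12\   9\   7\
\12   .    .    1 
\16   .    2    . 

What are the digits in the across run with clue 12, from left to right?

4 7 1

R1C2 = 9 − 2 = 7 completes the 9 down.
R2C3 = 7 − 1 = 6 completes the 7 down.
R1C1 = 12 − 8 = 4 completes the 12 across.
R2C1 = 16 − 8 = 8 completes the 16 across.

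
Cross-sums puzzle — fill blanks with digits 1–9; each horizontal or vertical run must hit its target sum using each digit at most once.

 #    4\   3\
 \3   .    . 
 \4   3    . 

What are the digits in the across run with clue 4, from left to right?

3 in 2 cells must be {1,2}; 4 in 2 cells must be {1,3}.
R1C1 = 4 − 3 = 1 completes the 4 down.
R1C2 = 3 − 1 = 2 completes the 3 across.
R2C2 = 4 − 3 = 1 completes the 4 across.

3 1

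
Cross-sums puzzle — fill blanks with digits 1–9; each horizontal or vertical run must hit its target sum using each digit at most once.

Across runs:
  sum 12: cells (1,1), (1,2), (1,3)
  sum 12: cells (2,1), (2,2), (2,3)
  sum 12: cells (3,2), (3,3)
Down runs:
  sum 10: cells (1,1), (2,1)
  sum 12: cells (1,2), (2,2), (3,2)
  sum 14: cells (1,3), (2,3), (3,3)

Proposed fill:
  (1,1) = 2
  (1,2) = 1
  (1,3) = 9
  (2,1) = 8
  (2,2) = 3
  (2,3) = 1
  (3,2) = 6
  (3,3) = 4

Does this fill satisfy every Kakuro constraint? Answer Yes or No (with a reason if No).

No — the down run (1,2)–(3,2) sums to 10, not 12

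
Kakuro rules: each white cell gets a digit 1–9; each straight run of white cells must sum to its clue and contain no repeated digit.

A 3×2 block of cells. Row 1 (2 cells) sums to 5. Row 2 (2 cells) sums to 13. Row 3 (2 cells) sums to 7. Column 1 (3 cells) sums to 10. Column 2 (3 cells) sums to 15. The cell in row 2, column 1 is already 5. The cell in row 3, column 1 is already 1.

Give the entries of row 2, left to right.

(1,1) = 10 − 6 = 4 completes the 10 down.
(1,2) = 5 − 4 = 1 completes the 5 across.
(2,2) = 13 − 5 = 8 completes the 13 across.
(3,2) = 7 − 1 = 6 completes the 7 across.

5, 8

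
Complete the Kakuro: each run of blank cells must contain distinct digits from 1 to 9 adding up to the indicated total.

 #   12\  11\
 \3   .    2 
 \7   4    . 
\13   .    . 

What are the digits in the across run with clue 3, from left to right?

3 in 2 cells must be {1,2}.
R1C1 = 3 − 2 = 1 completes the 3 across.
R2C2 = 7 − 4 = 3 completes the 7 across.
R3C1 = 12 − 5 = 7 completes the 12 down.
R3C2 = 13 − 7 = 6 completes the 13 across.

1 2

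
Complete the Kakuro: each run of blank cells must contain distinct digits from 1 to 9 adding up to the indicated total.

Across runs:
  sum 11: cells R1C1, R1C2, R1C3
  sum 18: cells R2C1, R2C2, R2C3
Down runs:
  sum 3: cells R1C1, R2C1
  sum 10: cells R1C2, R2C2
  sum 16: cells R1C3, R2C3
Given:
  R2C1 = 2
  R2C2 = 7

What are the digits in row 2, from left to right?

2 7 9

3 in 2 cells must be {1,2}; 16 in 2 cells must be {7,9}.
R1C1 = 3 − 2 = 1 completes the 3 down.
R1C2 = 10 − 7 = 3 completes the 10 down.
R1C3 = 11 − 4 = 7 completes the 11 across.
R2C3 = 18 − 9 = 9 completes the 18 across.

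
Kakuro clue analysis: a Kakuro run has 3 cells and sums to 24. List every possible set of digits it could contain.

{7,8,9}

3 distinct digits from 1–9 sum between 6 and 24.
Only one set works: {7,8,9}.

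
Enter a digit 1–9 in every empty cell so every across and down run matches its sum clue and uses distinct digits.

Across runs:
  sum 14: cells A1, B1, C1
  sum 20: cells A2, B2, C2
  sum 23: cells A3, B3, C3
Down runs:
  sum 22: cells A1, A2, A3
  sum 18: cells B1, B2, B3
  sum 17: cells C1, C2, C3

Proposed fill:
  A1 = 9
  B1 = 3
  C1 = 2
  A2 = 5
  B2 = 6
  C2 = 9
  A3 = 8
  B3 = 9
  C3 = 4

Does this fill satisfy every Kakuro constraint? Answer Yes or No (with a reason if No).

No — the down run C1–C3 sums to 15, not 17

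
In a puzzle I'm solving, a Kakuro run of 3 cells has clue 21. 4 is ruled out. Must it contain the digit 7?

Yes

Every partition of 21 into 3 distinct digits under that restriction includes 7: {5,7,9}, {6,7,8}.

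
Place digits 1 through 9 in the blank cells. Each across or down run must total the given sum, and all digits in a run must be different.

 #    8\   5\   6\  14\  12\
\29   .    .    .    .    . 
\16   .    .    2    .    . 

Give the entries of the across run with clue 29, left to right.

16 in 5 cells must be {1,2,3,4,6}.
R1C3 = 6 − 2 = 4 completes the 6 down.
Given what's placed, R2C4 must be 6 to fit the 16 across and 14 down.
R1C4 = 14 − 6 = 8 completes the 14 down.
No cell is forced outright now. R2C5 can only be 3 or 4 (the digits allowed by both its 16 across and its 12 down). If R2C5 = 4: then R1C5 would have to be in {1,2,3,5,6,7,9} for the 29 across but in {8} for the 12 down — contradiction. So R2C5 = 3.
R1C5 = 12 − 3 = 9 completes the 12 down.
R2C1 = 1: the only remaining digit allowed by both the 16 across and the 8 down.
R2C2 = 16 − 12 = 4 completes the 16 across.
R1C1 = 8 − 1 = 7 completes the 8 down.
R1C2 = 29 − 28 = 1 completes the 29 across.

7, 1, 4, 8, 9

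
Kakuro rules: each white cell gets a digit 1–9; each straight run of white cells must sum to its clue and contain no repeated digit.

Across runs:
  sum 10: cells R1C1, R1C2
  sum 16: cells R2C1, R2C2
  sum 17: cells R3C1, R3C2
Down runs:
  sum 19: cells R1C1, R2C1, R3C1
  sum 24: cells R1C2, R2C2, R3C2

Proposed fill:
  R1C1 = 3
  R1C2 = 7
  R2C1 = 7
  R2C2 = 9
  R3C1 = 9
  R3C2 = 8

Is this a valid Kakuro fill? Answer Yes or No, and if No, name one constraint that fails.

Yes

Across: 3+7=10; 7+9=16; 9+8=17. Down: 3+7+9=19; 7+9+8=24. No digit repeats within any run.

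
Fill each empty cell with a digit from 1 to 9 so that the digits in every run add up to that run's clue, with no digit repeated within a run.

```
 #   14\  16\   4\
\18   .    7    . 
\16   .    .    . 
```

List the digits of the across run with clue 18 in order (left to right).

8 7 3

16 in 2 cells must be {7,9}; 4 in 2 cells must be {1,3}.
Given what's placed, R1C3 must be 3 to fit the 18 across and 4 down.
R2C2 = 16 − 7 = 9 completes the 16 down.
R2C3 = 4 − 3 = 1 completes the 4 down.
R1C1 = 18 − 10 = 8 completes the 18 across.
R2C1 = 16 − 10 = 6 completes the 16 across.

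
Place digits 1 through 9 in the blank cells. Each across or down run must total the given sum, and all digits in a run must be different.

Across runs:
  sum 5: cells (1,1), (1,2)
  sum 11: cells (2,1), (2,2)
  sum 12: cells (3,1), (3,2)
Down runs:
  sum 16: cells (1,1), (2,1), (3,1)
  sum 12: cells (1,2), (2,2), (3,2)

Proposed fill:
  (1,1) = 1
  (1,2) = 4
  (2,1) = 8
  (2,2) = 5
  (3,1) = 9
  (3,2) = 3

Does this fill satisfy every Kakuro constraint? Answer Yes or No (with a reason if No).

No — the down run (1,1)–(3,1) sums to 18, not 16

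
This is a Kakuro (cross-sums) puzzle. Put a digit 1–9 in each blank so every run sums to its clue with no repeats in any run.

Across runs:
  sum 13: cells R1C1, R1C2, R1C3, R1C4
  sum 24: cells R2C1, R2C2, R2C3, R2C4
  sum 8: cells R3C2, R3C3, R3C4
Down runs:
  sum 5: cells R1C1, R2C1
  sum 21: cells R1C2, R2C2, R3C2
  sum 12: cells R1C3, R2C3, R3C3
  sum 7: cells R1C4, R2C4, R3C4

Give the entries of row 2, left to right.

7 in 3 cells must be {1,2,4}.
No cell is forced outright now. R3C2 can only be 4 or 5 (the digits allowed by both its 8 across and its 21 down). If R3C2 = 4: then R1C2 would have to be in {1,2,3,4,5,6,7} for the 13 across but in {8,9} for the 21 down — contradiction. So R3C2 = 5.
Given what's placed, R1C2 must be 7 to fit the 13 across and 21 down.
R2C2 = 21 − 12 = 9 completes the 21 down.
No cell is forced outright now. R1C4 can only be 1 or 2 (the digits allowed by both its 13 across and its 7 down). If R1C4 = 2: that forces R3C4 = 1, R2C4 = 4, R3C3 = 2, R2C1 = 3, after which R2C3 would have to be in {8} for the 24 across but in {1,3,4,6,7,9} for the 12 down — contradiction. So R1C4 = 1.
Given what's placed, R3C4 must be 2 to fit the 8 across and 7 down.
R2C4 = 7 − 3 = 4 completes the 7 down.
R3C3 = 8 − 7 = 1 completes the 8 across.
Given what's placed, R2C1 must be 3 to fit the 24 across and 5 down.
R2C3 = 24 − 16 = 8 completes the 24 across.

3 9 8 4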